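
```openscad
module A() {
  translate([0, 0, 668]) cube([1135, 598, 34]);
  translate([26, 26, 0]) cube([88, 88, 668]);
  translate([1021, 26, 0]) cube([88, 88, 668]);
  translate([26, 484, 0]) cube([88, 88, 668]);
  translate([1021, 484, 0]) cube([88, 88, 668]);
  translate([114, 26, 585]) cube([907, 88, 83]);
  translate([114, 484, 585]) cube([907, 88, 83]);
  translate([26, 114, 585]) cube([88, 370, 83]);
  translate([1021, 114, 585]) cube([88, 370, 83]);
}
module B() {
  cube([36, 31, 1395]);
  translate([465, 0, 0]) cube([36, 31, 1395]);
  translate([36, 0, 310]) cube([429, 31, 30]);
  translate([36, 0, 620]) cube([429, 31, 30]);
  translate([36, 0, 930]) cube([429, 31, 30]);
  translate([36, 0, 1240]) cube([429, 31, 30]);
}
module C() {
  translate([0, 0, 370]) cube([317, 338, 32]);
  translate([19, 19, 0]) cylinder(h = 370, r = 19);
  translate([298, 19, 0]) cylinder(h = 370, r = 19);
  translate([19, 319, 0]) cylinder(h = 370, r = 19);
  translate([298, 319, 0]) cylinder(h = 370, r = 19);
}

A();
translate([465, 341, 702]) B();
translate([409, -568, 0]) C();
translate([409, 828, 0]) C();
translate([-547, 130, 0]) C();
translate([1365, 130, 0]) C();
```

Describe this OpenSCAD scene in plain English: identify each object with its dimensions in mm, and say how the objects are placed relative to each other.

A is a rectangular dining table. The top is 1135×598×34 mm with its upper surface at z = 702 mm. It stands on four 88×88 mm square legs, each inset 26 mm from the nearest pair of top edges, running from the floor to the underside of the top. Four apron rails, 88 mm thick and 83 mm tall, run between adjacent legs with their top edges flush with the underside of the top and their outer faces flush with the legs' outer faces.

B is a straight ladder. Two 36×31 mm vertical rails, 1395 mm tall, stand 501 mm apart (outside-to-outside) with their front faces coplanar on the −y side. 4 rungs, each 31 mm deep and 30 mm tall, span between the inner faces of the rails, front faces flush with the rails. The lowest rung's underside is at z = 310 mm and rungs are spaced 310 mm apart (underside to underside).

C is a four-legged stool. The seat is 317×338 mm, 32 mm thick, top at z = 402 mm. It stands on four round legs, each 38 mm in diameter, from z = 0 to the seat underside, each leg's axis is inset half a diameter from the nearest pair of seat edges (so the leg's bounding box is flush with the corner).

The ladder is on top of the table. Four stools sit around the table at the −y, +y, −x, +x sides.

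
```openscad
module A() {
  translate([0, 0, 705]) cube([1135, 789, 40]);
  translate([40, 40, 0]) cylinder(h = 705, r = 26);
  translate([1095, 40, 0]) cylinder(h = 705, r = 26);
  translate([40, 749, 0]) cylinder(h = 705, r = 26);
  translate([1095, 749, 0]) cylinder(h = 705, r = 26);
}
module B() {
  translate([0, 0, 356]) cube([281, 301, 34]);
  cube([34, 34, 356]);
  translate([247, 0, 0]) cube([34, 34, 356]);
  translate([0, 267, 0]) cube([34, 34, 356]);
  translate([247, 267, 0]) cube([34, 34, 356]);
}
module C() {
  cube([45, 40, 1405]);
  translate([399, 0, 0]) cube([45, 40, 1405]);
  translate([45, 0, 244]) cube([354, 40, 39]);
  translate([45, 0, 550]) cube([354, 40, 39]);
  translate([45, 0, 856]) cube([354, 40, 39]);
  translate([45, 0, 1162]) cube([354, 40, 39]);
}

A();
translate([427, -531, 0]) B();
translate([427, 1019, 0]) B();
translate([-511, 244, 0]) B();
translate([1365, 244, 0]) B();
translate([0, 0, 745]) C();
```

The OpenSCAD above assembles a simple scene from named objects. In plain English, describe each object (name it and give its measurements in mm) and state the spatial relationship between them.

A is a table with a 1135×789 mm rectangular top, 40 mm thick, top surface at z = 745 mm, supported by four round legs of 52 mm diameter, each leg's bounding box inset 14 mm from the nearest pair of top edges, running from the floor.

B is a four-legged stool. The seat is a 281×301×34 mm slab whose top surface is at z = 390 mm; four square legs, each 34×34 mm in cross-section, run from the floor (z = 0) to the underside of the seat, each flush with a corner of the seat.

C is a straight ladder. Two 45×40 mm vertical rails, 1405 mm tall, stand 444 mm apart (outside-to-outside) with their front faces coplanar on the −y side. 4 rungs, each 40 mm deep and 39 mm tall, span between the inner faces of the rails, front faces flush with the rails. The lowest rung's underside is at z = 244 mm and rungs are spaced 306 mm apart (underside to underside).

Four stools sit around the table at the −y, +y, −x, +x sides. The ladder is on top of the table.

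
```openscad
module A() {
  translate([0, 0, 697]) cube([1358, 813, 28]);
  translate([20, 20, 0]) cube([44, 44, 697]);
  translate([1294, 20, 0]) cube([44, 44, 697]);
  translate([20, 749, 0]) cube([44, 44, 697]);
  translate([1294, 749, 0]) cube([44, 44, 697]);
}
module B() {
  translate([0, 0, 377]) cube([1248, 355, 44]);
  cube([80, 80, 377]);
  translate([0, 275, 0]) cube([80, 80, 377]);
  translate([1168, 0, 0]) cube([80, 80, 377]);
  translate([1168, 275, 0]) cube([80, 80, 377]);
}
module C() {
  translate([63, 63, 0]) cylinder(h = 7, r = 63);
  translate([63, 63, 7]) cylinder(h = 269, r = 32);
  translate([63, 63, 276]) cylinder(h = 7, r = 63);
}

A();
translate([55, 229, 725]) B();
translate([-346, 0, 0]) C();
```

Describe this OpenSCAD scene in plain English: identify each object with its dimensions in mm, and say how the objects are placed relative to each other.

A is a table: top 1358 mm (x) × 813 mm (y), 28 mm thick, upper face at z = 725 mm, on four 44×44 mm square legs, each inset 20 mm from the nearest pair of top edges, running from z = 0 to the bottom of the top.

B is a long wooden bench with a 1248 mm (x) × 355 mm (y) seat, 44 mm thick, its top surface 421 mm above the floor. Four 80 mm square legs at the seat corners, flush with the edges, run from z = 0 to the seat underside.

C is a spool: two coaxial disc flanges of radius 63 mm and thickness 7 mm, joined by a core cylinder of radius 32 mm and height 269 mm. The lower flange rests on z = 0 and the three cylinders share a vertical axis.

The bench is on top of the table, centred. The spool is on the floor beside the table on its −x side.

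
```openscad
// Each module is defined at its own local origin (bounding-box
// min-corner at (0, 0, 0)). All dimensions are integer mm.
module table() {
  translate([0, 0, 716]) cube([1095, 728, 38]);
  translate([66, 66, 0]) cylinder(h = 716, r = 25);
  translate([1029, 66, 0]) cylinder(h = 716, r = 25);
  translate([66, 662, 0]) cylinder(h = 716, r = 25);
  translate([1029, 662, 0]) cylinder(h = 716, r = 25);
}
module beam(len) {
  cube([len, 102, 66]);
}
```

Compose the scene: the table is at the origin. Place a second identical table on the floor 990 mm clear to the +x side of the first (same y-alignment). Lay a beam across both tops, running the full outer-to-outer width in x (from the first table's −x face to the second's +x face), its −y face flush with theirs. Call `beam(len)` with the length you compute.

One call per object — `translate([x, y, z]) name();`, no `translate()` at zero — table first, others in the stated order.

table();
translate([2085, 0, 0]) table();
translate([0, 0, 754]) beam(3180);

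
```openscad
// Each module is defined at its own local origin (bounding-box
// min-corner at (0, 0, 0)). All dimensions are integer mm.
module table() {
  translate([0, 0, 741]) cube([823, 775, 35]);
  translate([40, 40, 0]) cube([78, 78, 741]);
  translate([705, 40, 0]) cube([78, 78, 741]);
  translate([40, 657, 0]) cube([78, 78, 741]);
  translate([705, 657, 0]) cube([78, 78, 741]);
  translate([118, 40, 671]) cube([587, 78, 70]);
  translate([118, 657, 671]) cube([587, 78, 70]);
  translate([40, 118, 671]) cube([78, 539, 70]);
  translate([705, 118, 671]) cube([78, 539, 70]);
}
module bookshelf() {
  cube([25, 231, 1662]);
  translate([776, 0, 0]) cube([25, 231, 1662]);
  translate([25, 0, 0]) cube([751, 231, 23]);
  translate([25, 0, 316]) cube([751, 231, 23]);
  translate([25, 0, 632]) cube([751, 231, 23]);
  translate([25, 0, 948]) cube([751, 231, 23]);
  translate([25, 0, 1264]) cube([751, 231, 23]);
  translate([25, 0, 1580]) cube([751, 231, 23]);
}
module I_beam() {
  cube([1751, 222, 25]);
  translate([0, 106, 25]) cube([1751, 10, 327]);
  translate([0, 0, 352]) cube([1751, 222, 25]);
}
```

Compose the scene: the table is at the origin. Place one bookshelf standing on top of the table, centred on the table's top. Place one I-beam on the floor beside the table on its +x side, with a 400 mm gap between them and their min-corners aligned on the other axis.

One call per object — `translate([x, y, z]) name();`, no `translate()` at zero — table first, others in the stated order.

table();
translate([11, 272, 776]) bookshelf();
translate([1223, 0, 0]) I_beam();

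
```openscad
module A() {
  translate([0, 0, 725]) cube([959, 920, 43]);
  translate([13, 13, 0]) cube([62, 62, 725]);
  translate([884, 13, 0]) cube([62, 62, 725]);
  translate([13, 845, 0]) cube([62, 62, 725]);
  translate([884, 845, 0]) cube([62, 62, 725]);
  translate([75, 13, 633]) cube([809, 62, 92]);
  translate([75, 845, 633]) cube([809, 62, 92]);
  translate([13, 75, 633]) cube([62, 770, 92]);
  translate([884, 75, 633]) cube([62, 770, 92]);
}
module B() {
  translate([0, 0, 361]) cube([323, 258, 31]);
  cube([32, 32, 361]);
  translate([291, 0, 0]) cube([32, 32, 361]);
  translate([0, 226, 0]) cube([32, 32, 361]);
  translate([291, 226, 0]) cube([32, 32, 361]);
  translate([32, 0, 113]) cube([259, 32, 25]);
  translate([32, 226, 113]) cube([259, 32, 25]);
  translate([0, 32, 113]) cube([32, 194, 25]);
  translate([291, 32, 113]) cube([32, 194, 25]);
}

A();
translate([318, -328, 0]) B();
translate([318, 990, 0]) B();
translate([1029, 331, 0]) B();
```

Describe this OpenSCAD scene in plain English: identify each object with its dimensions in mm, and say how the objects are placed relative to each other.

A is a rectangular dining table. The top is 959×920×43 mm with its upper surface at z = 768 mm. It stands on four 62×62 mm square legs, each inset 13 mm from the nearest pair of top edges, running from the floor to the underside of the top. Four apron rails, 62 mm thick and 92 mm tall, run between adjacent legs with their top edges flush with the underside of the top and their outer faces flush with the legs' outer faces.

B is a simple wooden stool: a rectangular seat 323 mm (x) by 258 mm (y), 31 mm thick, top face at z = 392 mm, on four square legs, each 32×32 mm in cross-section. The legs rest on z = 0, each flush with a corner of the seat. Four stretchers, 32 mm wide and 25 mm tall, connect adjacent legs with their undersides at z = 113 mm, each running between the inner faces of the legs it joins and aligned with the legs' outer faces on the other axis.

Three stools sit around the table at the −y, +y, +x sides.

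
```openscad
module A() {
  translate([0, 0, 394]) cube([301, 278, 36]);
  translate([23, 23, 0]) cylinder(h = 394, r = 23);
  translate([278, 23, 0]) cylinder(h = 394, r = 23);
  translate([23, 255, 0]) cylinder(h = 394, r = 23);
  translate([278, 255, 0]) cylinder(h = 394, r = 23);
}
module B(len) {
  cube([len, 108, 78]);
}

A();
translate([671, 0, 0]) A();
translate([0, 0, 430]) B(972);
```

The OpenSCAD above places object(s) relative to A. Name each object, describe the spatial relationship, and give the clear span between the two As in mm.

A is a stool. B is a beam. A beam spans the tops of two stools. The clear span between the two stools is 370 mm.

Second stool starts at x = 671; first ends at x = 301; clear span = 671 − 301 = 370 mm.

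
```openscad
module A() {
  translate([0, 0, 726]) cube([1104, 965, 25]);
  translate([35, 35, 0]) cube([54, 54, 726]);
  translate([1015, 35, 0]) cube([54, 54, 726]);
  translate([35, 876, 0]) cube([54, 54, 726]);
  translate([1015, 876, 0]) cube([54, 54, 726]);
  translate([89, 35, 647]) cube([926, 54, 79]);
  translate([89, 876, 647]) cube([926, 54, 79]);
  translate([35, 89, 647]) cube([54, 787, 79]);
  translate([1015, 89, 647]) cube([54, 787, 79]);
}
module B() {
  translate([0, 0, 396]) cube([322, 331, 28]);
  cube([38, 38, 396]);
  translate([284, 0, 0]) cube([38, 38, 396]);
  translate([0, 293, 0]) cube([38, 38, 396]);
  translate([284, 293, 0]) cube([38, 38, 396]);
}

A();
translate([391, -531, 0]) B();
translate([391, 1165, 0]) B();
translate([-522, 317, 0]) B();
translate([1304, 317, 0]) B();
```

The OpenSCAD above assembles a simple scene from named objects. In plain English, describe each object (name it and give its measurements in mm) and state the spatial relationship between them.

A is a table with a 1104×965 mm rectangular top, 25 mm thick, top surface at z = 751 mm, supported by four 54×54 mm square legs, each inset 35 mm from the nearest pair of top edges, running from the floor. Four apron rails, 54 mm thick and 79 mm tall, run between adjacent legs with their top edges flush with the underside of the top and their outer faces flush with the legs' outer faces.

B is a four-legged stool. The seat is 322×331 mm, 28 mm thick, top at z = 424 mm. It stands on four square legs, each 38×38 mm in cross-section, from z = 0 to the seat underside, each flush with a corner of the seat.

Four stools sit around the table at the −y, +y, −x, +x sides.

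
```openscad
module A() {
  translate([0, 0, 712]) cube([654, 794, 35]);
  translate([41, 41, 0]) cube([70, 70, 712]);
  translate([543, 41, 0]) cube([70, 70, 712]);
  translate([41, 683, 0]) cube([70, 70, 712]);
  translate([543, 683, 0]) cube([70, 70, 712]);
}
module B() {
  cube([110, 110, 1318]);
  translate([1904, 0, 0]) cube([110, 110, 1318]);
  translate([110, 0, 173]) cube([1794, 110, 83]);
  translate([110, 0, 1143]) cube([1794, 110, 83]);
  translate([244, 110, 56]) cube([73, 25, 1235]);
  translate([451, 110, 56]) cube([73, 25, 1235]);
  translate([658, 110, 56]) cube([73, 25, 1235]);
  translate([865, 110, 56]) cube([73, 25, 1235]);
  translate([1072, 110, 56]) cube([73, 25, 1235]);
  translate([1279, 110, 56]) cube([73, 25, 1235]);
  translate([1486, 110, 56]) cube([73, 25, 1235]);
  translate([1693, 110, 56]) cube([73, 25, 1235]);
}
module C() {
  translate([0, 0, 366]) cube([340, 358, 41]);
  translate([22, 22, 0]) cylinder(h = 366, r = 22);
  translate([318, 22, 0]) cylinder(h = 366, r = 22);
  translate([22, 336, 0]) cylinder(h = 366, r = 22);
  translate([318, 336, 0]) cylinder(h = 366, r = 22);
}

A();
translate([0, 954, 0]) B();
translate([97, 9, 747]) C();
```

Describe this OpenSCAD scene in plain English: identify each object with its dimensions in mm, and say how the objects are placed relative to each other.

A is a table: top 654 mm (x) × 794 mm (y), 35 mm thick, upper face at z = 747 mm, on four 70×70 mm square legs, each inset 41 mm from the nearest pair of top edges, running from z = 0 to the bottom of the top.

B is a fence section. Two 110×110 mm posts, 1318 mm tall, stand on the floor with a clear span of 1794 mm between their inner faces. Two horizontal rails of 110×83 mm section span the gap between the posts with their undersides at z = 173 mm and z = 1143 mm, flush with the posts' −y face. 8 pickets, each 73 mm wide, 25 mm thick and 1235 mm tall, are fixed to the +y face of the rails with their bottoms at z = 56 mm, evenly spaced across the span with equal gaps (rounded down to the nearest mm) at the −x end and between each pair — any rounding remainder accumulates at the +x end.

C is a four-legged stool. The seat is a 340×358×41 mm slab whose top surface is at z = 407 mm; four round legs, each 44 mm in diameter, run from the floor (z = 0) to the underside of the seat, each leg's axis is inset half a diameter from the nearest pair of seat edges (so the leg's bounding box is flush with the corner).

The fence section is on the floor beside the table on its +y side. The stool is on top of the table.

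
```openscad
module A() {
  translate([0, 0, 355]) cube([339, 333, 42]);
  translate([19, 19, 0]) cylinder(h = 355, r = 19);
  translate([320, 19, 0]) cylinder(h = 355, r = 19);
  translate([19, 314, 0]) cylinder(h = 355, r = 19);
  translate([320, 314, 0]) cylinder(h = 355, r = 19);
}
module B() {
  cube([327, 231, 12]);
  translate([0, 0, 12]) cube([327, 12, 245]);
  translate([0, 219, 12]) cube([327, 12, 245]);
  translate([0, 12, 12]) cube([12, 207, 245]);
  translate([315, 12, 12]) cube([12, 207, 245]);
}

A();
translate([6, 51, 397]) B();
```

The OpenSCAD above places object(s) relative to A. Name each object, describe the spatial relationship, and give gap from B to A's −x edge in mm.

A is a stool. B is an open box. The open box is on top of the stool, centred. The gap from the open box to the stool's −x edge is 6 mm.

The open box's min-x is at 6; the stool's min-x is 0; gap = 6 mm.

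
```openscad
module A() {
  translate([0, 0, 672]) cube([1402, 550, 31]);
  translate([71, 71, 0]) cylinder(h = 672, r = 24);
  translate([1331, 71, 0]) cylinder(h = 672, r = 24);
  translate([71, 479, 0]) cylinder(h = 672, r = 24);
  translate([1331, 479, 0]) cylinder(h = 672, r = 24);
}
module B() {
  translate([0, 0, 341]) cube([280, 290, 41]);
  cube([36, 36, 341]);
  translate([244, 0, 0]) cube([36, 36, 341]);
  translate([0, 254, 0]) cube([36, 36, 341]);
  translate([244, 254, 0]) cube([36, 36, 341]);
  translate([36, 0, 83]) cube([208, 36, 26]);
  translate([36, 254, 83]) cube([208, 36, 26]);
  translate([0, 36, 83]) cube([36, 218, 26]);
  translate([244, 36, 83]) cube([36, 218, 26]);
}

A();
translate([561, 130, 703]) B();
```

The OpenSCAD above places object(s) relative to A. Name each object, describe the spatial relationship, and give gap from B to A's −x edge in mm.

The stool's min-x is at 561; the table's min-x is 0; gap = 561 mm.

A is a table. B is a stool. The stool is on top of the table, centred. The gap from the stool to the table's −x edge is 561 mm.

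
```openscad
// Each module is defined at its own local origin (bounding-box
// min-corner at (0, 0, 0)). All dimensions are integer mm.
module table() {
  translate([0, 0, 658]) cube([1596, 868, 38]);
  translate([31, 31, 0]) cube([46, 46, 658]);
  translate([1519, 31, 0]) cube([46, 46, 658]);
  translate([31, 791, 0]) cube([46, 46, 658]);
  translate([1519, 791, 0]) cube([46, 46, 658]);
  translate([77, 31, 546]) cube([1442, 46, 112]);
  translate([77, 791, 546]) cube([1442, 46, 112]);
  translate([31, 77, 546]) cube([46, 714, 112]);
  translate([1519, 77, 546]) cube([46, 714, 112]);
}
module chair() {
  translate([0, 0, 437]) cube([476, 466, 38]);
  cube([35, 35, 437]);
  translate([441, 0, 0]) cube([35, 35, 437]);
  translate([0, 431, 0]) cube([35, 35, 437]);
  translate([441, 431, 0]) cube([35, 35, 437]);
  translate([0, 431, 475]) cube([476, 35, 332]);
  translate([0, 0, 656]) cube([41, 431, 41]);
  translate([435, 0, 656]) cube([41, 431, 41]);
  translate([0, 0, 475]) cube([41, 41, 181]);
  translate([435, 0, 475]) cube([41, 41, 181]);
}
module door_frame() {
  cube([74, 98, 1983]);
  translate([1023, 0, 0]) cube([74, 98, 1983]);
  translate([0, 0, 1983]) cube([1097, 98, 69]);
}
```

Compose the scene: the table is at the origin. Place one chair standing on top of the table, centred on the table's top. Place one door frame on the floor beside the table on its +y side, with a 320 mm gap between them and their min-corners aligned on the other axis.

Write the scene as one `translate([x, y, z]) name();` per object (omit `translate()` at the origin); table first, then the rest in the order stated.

table();
translate([560, 201, 696]) chair();
translate([0, 1188, 0]) door_frame();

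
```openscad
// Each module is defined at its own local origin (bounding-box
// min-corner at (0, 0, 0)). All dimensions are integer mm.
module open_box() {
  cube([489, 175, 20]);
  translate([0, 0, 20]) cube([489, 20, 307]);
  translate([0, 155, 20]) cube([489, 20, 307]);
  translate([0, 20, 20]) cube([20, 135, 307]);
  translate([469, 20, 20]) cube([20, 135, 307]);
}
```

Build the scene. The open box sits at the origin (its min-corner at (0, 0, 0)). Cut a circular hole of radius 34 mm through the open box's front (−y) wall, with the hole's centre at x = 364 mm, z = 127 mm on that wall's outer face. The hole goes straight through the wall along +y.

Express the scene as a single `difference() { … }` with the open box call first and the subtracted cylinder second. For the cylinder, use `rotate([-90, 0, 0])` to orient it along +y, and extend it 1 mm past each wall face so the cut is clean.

difference() {
  open_box();
  translate([364, -1, 127]) rotate([-90, 0, 0]) cylinder(h = 22, r = 34);
}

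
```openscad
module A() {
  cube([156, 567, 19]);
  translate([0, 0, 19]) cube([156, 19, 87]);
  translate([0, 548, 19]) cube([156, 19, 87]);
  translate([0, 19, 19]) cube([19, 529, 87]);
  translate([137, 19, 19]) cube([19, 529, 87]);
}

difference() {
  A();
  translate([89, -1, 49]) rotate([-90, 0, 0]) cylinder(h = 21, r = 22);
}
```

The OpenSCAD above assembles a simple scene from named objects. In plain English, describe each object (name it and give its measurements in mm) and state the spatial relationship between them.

A is an open-topped rectangular box: outside dimensions 156×567×106 mm, with a uniform wall and base thickness of 19 mm. The base is a full 156×567 slab on the floor; four walls sit on top of the base. The front and back walls (the −y and +y sides) span the full width; the two side walls fit between them.

The open box has a circular hole of radius 22 mm through its front wall, centred at (x = 89, z = 49).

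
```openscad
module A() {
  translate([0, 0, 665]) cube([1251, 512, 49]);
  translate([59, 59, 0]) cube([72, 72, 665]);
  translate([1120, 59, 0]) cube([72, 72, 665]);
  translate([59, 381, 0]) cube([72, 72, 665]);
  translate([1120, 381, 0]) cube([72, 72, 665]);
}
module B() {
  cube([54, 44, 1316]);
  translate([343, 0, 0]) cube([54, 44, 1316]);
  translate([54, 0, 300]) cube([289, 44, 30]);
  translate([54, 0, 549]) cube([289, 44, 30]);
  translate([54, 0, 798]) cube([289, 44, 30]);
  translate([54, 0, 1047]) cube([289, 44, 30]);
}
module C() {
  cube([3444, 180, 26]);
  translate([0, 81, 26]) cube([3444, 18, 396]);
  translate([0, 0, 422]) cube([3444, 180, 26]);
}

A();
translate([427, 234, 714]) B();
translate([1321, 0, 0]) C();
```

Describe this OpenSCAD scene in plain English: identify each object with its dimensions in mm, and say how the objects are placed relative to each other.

A is a table with a 1251×512 mm rectangular top, 49 mm thick, top surface at z = 714 mm, supported by four 72×72 mm square legs, each inset 59 mm from the nearest pair of top edges, running from the floor.

B is a straight ladder. Two 54×44 mm vertical rails, 1316 mm tall, stand 397 mm apart (outside-to-outside) with their front faces coplanar on the −y side. 4 rungs, each 44 mm deep and 30 mm tall, span between the inner faces of the rails, front faces flush with the rails. The lowest rung's underside is at z = 300 mm and rungs are spaced 249 mm apart (underside to underside).

C is an I-beam lying along x, 3444 mm long. Overall section height 448 mm. Two flanges 180 mm wide (y) and 26 mm thick, one on the floor and one at the top; a web 18 mm thick runs between them, centred on the flange width.

The ladder is on top of the table, centred. The I-beam is on the floor beside the table on its +x side.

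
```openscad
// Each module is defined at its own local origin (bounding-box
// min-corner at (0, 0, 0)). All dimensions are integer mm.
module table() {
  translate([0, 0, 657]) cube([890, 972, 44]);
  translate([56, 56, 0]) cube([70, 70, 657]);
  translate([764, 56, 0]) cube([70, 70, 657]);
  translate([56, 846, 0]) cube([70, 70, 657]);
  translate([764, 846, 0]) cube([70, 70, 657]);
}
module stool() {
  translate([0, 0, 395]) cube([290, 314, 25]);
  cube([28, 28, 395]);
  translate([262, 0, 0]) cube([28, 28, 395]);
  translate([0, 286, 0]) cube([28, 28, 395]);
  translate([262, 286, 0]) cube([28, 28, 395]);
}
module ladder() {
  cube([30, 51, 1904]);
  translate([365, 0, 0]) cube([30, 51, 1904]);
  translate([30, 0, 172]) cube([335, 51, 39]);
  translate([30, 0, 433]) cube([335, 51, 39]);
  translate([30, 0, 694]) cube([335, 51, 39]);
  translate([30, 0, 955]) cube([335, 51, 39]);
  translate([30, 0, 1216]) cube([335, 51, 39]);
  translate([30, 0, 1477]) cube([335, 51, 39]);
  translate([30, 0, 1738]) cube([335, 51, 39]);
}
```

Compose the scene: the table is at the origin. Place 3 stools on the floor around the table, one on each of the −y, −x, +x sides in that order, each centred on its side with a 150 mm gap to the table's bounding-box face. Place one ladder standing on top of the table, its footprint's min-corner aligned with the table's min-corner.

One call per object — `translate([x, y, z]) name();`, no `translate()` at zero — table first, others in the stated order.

table();
translate([300, -464, 0]) stool();
translate([-440, 329, 0]) stool();
translate([1040, 329, 0]) stool();
translate([0, 0, 701]) ladder();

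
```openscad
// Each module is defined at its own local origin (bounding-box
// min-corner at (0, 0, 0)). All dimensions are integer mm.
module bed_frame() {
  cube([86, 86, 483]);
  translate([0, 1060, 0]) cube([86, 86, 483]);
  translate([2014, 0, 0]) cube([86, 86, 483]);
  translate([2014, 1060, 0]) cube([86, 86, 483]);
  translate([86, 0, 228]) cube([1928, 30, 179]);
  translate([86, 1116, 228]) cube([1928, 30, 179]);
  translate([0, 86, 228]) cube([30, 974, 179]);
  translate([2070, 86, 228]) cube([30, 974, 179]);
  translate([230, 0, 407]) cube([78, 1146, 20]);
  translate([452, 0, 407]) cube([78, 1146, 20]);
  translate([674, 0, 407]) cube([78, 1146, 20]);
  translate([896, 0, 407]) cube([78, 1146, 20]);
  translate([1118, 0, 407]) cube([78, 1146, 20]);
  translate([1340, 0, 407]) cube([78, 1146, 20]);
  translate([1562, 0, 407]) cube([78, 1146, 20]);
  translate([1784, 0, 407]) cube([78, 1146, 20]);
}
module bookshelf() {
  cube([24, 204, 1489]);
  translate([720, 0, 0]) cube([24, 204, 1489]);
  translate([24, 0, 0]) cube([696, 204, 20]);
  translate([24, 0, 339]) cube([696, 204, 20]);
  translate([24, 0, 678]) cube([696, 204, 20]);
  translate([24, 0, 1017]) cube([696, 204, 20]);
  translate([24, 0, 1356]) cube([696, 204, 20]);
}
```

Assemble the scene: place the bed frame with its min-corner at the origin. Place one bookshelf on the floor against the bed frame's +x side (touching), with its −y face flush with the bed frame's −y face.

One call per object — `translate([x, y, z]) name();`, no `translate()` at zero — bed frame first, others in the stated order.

bed_frame();
translate([2100, 0, 0]) bookshelf();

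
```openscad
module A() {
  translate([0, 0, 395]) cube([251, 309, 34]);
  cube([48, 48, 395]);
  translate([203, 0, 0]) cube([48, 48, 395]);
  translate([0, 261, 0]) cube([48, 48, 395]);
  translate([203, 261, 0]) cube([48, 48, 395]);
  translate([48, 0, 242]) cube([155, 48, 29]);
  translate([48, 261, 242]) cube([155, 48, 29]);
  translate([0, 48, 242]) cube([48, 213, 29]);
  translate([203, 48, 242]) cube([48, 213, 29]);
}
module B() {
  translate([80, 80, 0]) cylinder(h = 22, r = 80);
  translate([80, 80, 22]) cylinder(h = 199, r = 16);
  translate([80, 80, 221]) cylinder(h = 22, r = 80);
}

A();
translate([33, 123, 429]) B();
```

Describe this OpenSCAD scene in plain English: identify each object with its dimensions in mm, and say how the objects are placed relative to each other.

A is a four-legged stool. The seat is a 251×309×34 mm slab whose top surface is at z = 429 mm; four square legs, each 48×48 mm in cross-section, run from the floor (z = 0) to the underside of the seat, each flush with a corner of the seat. Four stretchers, 48 mm wide and 29 mm tall, connect adjacent legs with their undersides at z = 242 mm, each running between the inner faces of the legs it joins and aligned with the legs' outer faces on the other axis.

B is a spool: two coaxial disc flanges of radius 80 mm and thickness 22 mm, joined by a core cylinder of radius 16 mm and height 199 mm. The lower flange rests on z = 0 and the three cylinders share a vertical axis.

The spool is on top of the stool.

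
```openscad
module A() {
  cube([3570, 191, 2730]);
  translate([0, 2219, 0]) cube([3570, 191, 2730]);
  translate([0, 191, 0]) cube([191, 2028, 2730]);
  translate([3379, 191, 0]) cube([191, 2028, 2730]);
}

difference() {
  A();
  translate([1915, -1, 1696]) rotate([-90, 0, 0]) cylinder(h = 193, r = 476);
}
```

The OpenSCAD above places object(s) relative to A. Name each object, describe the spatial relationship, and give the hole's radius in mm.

A is a house frame. The house frame has a circular hole through its front wall. The hole's radius is 476 mm.

The subtracted cylinder has r = 476 mm.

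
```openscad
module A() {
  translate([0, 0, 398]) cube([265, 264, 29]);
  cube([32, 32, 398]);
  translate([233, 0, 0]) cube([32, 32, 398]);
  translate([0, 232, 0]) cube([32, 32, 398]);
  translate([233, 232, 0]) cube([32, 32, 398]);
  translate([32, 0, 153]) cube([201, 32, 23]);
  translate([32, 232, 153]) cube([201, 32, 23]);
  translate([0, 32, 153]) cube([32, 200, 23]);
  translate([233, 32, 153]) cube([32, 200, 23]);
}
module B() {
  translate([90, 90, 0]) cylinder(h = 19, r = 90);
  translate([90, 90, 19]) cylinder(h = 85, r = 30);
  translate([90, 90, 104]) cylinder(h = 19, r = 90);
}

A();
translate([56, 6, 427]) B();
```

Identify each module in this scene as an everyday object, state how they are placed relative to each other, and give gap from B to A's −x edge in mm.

The spool's min-x is at 56; the stool's min-x is 0; gap = 56 mm.

A is a stool. B is a spool. The spool is on top of the stool. The gap from the spool to the stool's −x edge is 56 mm.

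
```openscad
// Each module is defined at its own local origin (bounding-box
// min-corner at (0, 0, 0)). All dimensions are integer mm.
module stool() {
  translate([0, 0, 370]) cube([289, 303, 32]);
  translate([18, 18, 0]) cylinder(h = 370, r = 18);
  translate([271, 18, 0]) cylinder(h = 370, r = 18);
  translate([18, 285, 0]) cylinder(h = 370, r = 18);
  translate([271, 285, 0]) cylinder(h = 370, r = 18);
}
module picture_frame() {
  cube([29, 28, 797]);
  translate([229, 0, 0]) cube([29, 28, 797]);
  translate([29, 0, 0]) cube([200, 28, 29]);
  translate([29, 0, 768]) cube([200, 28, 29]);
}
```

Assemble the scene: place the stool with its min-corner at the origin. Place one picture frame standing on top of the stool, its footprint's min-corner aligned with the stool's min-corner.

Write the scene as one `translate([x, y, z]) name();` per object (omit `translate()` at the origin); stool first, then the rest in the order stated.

stool();
translate([0, 0, 402]) picture_frame();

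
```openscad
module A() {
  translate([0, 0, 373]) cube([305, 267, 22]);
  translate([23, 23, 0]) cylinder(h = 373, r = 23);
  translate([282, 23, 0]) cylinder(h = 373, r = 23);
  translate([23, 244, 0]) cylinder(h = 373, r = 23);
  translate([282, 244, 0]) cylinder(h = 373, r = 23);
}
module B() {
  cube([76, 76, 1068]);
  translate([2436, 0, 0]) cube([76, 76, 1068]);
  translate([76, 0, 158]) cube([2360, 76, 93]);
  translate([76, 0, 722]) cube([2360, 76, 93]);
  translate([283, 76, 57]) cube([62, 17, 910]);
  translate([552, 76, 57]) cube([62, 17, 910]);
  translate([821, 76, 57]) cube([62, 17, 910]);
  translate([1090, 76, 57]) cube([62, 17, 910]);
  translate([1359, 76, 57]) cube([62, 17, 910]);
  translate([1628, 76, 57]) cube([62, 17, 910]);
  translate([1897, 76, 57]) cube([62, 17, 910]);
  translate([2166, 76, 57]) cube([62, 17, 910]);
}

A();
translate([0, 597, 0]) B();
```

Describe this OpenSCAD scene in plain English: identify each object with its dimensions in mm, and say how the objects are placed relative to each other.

A is a four-legged stool. The seat is 305×267 mm, 22 mm thick, top at z = 395 mm. It stands on four round legs, each 46 mm in diameter, from z = 0 to the seat underside, each leg's axis is inset half a diameter from the nearest pair of seat edges (so the leg's bounding box is flush with the corner).

B is a fence section. Two 76×76 mm posts, 1068 mm tall, stand on the floor with a clear span of 2360 mm between their inner faces. Two horizontal rails of 76×93 mm section span the gap between the posts with their undersides at z = 158 mm and z = 722 mm, flush with the posts' −y face. 8 pickets, each 62 mm wide, 17 mm thick and 910 mm tall, are fixed to the +y face of the rails with their bottoms at z = 57 mm, evenly spaced across the span with equal gaps (rounded down to the nearest mm) at the −x end and between each pair — any rounding remainder accumulates at the +x end.

The fence section is on the floor beside the stool on its +y side.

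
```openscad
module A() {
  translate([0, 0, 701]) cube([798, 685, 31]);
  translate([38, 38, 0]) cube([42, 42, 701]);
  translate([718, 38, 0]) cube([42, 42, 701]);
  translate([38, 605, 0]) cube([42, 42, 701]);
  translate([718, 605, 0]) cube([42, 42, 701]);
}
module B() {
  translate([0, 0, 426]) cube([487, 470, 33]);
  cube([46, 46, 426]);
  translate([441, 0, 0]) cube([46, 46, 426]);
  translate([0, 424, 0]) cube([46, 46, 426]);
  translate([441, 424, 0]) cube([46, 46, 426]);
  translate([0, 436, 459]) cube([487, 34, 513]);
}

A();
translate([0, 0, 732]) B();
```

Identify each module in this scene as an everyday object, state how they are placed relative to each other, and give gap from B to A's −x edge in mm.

A is a table. B is a chair. The chair is on top of the table. The gap from the chair to the table's −x edge is 0 mm.

The chair's min-x is at 0; the table's min-x is 0; gap = 0 mm.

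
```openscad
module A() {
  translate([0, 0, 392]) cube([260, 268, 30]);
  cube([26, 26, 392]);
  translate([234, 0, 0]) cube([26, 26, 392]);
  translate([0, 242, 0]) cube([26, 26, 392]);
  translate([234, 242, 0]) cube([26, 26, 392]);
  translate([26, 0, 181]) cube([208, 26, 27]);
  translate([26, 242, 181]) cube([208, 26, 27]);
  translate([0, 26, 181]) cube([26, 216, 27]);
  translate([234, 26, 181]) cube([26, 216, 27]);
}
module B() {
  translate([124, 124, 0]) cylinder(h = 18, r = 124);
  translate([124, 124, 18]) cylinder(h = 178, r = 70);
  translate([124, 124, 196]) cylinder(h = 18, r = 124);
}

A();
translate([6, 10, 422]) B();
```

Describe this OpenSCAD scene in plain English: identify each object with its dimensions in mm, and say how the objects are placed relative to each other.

A is a four-legged stool. The seat is 260×268 mm, 30 mm thick, top at z = 422 mm. It stands on four square legs, each 26×26 mm in cross-section, from z = 0 to the seat underside, each flush with a corner of the seat. Four stretchers, 26 mm wide and 27 mm tall, connect adjacent legs with their undersides at z = 181 mm, each running between the inner faces of the legs it joins and aligned with the legs' outer faces on the other axis.

B is a spool: two coaxial disc flanges of radius 124 mm and thickness 18 mm, joined by a core cylinder of radius 70 mm and height 178 mm. The lower flange rests on z = 0 and the three cylinders share a vertical axis.

The spool is on top of the stool, centred.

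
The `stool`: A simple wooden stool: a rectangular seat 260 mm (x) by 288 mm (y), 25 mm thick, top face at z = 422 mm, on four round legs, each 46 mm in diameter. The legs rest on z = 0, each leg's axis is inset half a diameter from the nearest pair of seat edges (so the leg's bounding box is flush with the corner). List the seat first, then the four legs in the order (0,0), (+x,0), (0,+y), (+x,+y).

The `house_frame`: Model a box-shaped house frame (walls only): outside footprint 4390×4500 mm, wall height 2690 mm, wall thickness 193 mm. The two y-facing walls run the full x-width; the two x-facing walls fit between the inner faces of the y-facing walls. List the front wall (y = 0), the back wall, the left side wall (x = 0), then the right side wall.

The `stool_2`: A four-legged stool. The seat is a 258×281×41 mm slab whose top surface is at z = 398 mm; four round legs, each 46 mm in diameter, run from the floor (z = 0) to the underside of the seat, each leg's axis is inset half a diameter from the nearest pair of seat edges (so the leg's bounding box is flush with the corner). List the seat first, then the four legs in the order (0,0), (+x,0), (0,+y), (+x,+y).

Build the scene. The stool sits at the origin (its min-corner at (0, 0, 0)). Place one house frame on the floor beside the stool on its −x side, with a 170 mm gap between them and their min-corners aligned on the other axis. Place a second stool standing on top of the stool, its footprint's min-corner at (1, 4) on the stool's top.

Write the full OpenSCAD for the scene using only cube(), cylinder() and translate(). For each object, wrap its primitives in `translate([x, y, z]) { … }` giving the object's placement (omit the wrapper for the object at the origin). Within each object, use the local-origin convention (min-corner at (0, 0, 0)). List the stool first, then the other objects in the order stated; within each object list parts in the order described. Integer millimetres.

translate([0, 0, 397]) cube([260, 288, 25]);
translate([23, 23, 0]) cylinder(h = 397, r = 23);
translate([237, 23, 0]) cylinder(h = 397, r = 23);
translate([23, 265, 0]) cylinder(h = 397, r = 23);
translate([237, 265, 0]) cylinder(h = 397, r = 23);
translate([-4560, 0, 0]) {
  cube([4390, 193, 2690]);
  translate([0, 4307, 0]) cube([4390, 193, 2690]);
  translate([0, 193, 0]) cube([193, 4114, 2690]);
  translate([4197, 193, 0]) cube([193, 4114, 2690]);
}
translate([1, 4, 422]) {
  translate([0, 0, 357]) cube([258, 281, 41]);
  translate([23, 23, 0]) cylinder(h = 357, r = 23);
  translate([235, 23, 0]) cylinder(h = 357, r = 23);
  translate([23, 258, 0]) cylinder(h = 357, r = 23);
  translate([235, 258, 0]) cylinder(h = 357, r = 23);
}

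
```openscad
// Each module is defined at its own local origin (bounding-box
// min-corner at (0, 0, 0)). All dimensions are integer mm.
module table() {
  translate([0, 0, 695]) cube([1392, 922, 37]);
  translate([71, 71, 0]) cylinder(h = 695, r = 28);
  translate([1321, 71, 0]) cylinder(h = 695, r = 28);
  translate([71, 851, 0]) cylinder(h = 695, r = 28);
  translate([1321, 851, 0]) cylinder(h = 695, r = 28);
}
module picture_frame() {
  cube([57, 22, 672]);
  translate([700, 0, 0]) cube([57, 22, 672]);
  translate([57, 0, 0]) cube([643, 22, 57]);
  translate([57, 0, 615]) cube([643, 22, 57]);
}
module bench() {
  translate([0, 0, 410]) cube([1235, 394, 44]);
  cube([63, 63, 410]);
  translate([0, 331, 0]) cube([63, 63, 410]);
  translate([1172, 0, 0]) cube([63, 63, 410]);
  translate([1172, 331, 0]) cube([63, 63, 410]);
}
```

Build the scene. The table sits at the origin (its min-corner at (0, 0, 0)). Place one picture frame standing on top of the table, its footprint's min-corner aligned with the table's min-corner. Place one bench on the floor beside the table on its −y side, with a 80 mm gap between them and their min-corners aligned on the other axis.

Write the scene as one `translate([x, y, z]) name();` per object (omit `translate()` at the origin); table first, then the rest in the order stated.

table();
translate([0, 0, 732]) picture_frame();
translate([0, -474, 0]) bench();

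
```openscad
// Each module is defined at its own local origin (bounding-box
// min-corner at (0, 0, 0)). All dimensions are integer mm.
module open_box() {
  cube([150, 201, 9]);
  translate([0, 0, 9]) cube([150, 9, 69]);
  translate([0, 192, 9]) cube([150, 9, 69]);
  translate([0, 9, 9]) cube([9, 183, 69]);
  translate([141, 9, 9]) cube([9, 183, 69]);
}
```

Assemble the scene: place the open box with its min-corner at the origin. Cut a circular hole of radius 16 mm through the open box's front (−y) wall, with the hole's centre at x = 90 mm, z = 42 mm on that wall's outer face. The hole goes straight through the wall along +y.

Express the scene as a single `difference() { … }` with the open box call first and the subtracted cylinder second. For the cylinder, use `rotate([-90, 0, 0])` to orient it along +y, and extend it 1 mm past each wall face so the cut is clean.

difference() {
  open_box();
  translate([90, -1, 42]) rotate([-90, 0, 0]) cylinder(h = 11, r = 16);
}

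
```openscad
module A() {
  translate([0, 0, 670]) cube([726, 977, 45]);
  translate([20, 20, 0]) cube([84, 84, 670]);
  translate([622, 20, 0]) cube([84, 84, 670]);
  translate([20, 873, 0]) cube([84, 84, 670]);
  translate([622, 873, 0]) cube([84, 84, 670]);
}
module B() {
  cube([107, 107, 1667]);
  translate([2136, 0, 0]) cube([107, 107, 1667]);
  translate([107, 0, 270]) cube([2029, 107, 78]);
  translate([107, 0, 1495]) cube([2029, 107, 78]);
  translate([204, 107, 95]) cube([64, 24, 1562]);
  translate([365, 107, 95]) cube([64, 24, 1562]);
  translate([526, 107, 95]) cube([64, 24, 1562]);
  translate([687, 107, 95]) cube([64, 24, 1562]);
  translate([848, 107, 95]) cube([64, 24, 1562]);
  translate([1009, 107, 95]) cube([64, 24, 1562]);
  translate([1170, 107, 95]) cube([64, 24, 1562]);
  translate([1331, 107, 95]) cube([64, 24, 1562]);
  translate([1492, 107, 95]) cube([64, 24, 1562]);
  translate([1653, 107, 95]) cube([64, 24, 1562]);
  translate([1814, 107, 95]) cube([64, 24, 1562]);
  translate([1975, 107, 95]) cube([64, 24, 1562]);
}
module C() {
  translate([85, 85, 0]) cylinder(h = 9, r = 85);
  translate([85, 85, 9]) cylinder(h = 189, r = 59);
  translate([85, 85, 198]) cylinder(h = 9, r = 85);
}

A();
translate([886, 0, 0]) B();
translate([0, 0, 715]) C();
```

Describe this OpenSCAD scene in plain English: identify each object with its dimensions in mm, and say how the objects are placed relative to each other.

A is a table: top 726 mm (x) × 977 mm (y), 45 mm thick, upper face at z = 715 mm, on four 84×84 mm square legs, each inset 20 mm from the nearest pair of top edges, running from z = 0 to the bottom of the top.

B is a fence section. Two 107×107 mm posts, 1667 mm tall, stand on the floor with a clear span of 2029 mm between their inner faces. Two horizontal rails of 107×78 mm section span the gap between the posts with their undersides at z = 270 mm and z = 1495 mm, flush with the posts' −y face. 12 pickets, each 64 mm wide, 24 mm thick and 1562 mm tall, are fixed to the +y face of the rails with their bottoms at z = 95 mm, evenly spaced across the span with equal gaps (rounded down to the nearest mm) at the −x end and between each pair — any rounding remainder accumulates at the +x end.

C is a spool: two coaxial disc flanges of radius 85 mm and thickness 9 mm, joined by a core cylinder of radius 59 mm and height 189 mm. The lower flange rests on z = 0 and the three cylinders share a vertical axis.

The fence section is on the floor beside the table on its +x side. The spool is on top of the table.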